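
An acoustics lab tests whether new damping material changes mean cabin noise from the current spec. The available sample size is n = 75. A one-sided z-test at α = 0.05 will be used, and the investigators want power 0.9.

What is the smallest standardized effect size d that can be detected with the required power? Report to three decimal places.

Need Φ(δ − 1.645) = 0.9, so δ = 1.645 + 1.282 = 2.926.
δ = d·√n ⇒ d = δ/√n = 2.926/√75 = 0.3379.

d ≈ 0.338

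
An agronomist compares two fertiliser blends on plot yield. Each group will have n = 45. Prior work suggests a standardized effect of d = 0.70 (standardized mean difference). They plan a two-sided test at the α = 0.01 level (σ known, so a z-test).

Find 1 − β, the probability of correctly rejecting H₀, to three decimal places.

Power ≈ 0.772

Noncentrality parameter: δ = d·√(n/2) = 0.70 × √(45/2) = 3.3204
Two-sided α = 0.01 → critical value z_{0.005} = 2.576.
Power = Φ(δ − 2.576) + Φ(−δ − 2.576) = Φ(0.745) + Φ(-5.896) = 0.7717 + 0.0000 = 0.7717.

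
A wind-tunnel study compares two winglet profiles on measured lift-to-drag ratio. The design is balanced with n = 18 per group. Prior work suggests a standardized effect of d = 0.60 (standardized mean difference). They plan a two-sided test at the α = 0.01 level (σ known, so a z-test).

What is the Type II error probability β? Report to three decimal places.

Noncentrality parameter: δ = d·√(n/2) = 0.60 × √(18/2) = 1.8000
Two-sided α = 0.01 → critical value z_{0.005} = 2.576.
Power = Φ(δ − 2.576) + Φ(−δ − 2.576) = Φ(-0.776) + Φ(-4.376) = 0.2189 + 0.0000 = 0.2189.
Type II error: β = 1 − power = 1 − 0.2189 = 0.7811.

β ≈ 0.781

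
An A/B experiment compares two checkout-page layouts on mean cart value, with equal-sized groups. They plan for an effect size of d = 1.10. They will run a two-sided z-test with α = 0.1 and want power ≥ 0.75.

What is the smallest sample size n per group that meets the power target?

n = 9 per group

Set Φ(δ − 1.645) = 0.75; then δ − 1.645 = Φ⁻¹(0.75) = 0.674, giving δ = 2.319.
(Ignoring the negligible lower-tail rejection probability gives the usual closed-form inversion.)
δ = d·√(n/2) ⇒ n = 2(δ/d)² = 2 × (2.319 / 1.10)² = 8.89.
Round up to the next whole unit.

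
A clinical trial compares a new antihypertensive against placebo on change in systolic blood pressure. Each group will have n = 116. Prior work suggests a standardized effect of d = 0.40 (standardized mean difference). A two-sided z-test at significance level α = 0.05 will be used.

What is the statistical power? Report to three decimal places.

Power ≈ 0.861

Noncentrality parameter: δ = d·√(n/2) = 0.40 × √(116/2) = 3.0463
Critical value for a two-sided test at α = 0.05: z_{α/2} = 1.960.
Power = Φ(δ − 1.960) + Φ(−δ − 1.960) = Φ(1.086) + Φ(-5.006) = 0.8613 + 0.0000 = 0.8613.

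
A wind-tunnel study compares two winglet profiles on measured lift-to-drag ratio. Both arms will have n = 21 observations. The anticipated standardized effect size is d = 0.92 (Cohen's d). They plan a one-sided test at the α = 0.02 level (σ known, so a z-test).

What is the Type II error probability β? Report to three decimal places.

Noncentrality parameter: δ = d·√(n/2) = 0.92 × √(21/2) = 2.9811
One-sided α = 0.02 → critical value z_{0.02} = 2.054.
Power = P(Z > 2.054 − δ) = Φ(0.927) = 0.8231.
Type II error: β = 1 − power = 1 − 0.8231 = 0.1769.

β ≈ 0.177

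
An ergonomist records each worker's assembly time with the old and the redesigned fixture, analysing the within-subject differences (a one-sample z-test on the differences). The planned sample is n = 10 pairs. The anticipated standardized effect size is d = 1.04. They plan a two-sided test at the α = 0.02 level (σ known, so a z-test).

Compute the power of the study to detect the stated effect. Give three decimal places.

Noncentrality parameter: δ = d·√n = 1.04 × √10 = 3.2888
Critical value for a two-sided test at α = 0.02: z_{α/2} = 2.326.
Power = Φ(δ − 2.326) + Φ(−δ − 2.326) = Φ(0.962) + Φ(-5.615) = 0.8321 + 0.0000 = 0.8321.

Power ≈ 0.832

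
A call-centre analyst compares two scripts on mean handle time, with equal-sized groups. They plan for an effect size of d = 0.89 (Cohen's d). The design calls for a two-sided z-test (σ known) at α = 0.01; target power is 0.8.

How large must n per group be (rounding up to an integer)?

n = 30 per group

Set Φ(δ − 2.576) = 0.8; then δ − 2.576 = Φ⁻¹(0.8) = 0.842, giving δ = 3.417.
(Ignoring the negligible lower-tail rejection probability gives the usual closed-form inversion.)
δ = d·√(n/2) ⇒ n = 2(δ/d)² = 2 × (3.417 / 0.89)² = 29.49.
Round up to the next whole unit.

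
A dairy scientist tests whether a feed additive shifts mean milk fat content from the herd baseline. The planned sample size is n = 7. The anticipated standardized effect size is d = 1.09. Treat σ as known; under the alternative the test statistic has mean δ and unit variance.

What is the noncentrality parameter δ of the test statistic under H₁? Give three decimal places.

δ = d·√n = 1.09 × √7 = 2.8839

δ ≈ 2.884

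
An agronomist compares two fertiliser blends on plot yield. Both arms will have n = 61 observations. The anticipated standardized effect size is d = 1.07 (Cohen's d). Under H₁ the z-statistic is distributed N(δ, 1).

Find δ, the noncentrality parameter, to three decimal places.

δ ≈ 5.909

δ = d·√(n/2) = 1.07 × √(61/2) = 5.9093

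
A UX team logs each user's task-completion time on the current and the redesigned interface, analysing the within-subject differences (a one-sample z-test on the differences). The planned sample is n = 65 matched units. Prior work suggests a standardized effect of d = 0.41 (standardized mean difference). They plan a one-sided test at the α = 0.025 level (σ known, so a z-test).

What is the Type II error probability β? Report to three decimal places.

Noncentrality parameter: δ = d·√n = 0.41 × √65 = 3.3055
One-sided α = 0.025 → critical value z_{0.025} = 1.960.
Power = Φ(δ − 1.960) = Φ(1.346) = 0.9108.
Type II error: β = 1 − power = 1 − 0.9108 = 0.0892.

β ≈ 0.089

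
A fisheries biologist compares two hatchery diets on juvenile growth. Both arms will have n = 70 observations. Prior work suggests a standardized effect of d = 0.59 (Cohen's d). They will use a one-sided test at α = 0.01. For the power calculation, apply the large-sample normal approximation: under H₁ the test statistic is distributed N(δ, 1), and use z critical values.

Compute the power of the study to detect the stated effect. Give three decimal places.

Power ≈ 0.878

Noncentrality parameter: δ = d·√(n/2) = 0.59 × √(70/2) = 3.4905
Critical value for a one-sided test at α = 0.01: z_α = 2.326.
Power = Φ(δ − 2.326) = Φ(1.164) = 0.8778.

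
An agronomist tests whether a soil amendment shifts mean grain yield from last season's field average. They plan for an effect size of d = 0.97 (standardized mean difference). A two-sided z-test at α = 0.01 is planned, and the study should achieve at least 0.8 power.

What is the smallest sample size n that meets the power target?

n = 13

Set Φ(δ − 2.576) = 0.8; then δ − 2.576 = Φ⁻¹(0.8) = 0.842, giving δ = 3.417.
(The Φ(−δ − z_{α/2}) term is vanishingly small for δ > 0 and is dropped in the standard sample-size formula.)
δ = d·√n ⇒ n = (δ/d)² = (3.417 / 0.97)² = 12.41.
Round up to the next whole unit.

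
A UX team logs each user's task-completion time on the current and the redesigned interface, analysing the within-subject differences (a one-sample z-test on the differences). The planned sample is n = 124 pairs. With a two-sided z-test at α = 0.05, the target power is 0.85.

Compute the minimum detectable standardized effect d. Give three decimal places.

d ≈ 0.269

Required noncentrality: δ = z_{0.025} + z_{0.15} = 1.960 + 1.036 = 2.996.
(The second rejection-region term Φ(−δ − z_{α/2}) is negligible and dropped.)
δ = d·√n ⇒ d = δ/√n = 2.996/√124 = 0.2691.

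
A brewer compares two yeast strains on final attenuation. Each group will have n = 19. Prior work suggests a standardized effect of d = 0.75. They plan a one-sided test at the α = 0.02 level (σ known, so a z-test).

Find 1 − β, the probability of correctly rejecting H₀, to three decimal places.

Noncentrality parameter: δ = d·√(n/2) = 0.75 × √(19/2) = 2.3117
Critical value for a one-sided test at α = 0.02: z_α = 2.054.
Power = Φ(δ − 2.054) = Φ(0.258) = 0.6018.

Power ≈ 0.602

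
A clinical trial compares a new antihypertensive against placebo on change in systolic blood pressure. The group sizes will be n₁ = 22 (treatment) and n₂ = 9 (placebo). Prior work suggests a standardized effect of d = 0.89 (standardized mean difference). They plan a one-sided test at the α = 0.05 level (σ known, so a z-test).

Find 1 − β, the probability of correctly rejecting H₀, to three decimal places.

Noncentrality parameter: δ = d / √(1/n₁ + 1/n₂) = 0.89 / √(1/22 + 1/9) = 2.2493
One-sided α = 0.05 → critical value z_{0.05} = 1.645.
Power = P(Z > 1.645 − δ) = Φ(0.604) = 0.7272.

Power ≈ 0.727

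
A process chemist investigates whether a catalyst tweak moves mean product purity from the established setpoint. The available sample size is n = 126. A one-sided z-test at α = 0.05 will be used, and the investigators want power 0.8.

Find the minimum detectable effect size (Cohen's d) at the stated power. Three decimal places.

Need Φ(δ − 1.645) = 0.8, so δ = 1.645 + 0.842 = 2.486.
δ = d·√n ⇒ d = δ/√n = 2.486/√126 = 0.2215.

d ≈ 0.222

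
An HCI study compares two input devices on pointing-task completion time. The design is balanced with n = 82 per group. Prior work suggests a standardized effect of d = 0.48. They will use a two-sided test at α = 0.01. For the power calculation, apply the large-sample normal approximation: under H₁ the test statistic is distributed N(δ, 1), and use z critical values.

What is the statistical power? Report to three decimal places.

Power ≈ 0.691

Noncentrality parameter: δ = d·√(n/2) = 0.48 × √(82/2) = 3.0735
Critical value for a two-sided test at α = 0.01: z_{α/2} = 2.576.
Power = Φ(δ − 2.576) + Φ(−δ − 2.576) = Φ(0.498) + Φ(-5.649) = 0.6906 + 0.0000 = 0.6906.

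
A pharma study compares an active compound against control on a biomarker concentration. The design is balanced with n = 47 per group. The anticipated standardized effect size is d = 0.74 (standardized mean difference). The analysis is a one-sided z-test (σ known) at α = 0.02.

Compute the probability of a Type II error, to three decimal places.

β ≈ 0.063

Noncentrality parameter: δ = d·√(n/2) = 0.74 × √(47/2) = 3.5873
Critical value for a one-sided test at α = 0.02: z_α = 2.054.
Power = Φ(δ − 2.054) = Φ(1.534) = 0.9374.
Type II error: β = 1 − power = 1 − 0.9374 = 0.0626.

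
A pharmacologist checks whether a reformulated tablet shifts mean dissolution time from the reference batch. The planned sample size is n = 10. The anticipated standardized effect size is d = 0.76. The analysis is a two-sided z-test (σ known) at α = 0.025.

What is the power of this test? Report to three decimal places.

Noncentrality parameter: δ = d·√n = 0.76 × √10 = 2.4033
Two-sided α = 0.025 → critical value z_{0.0125} = 2.241.
Power = Φ(δ − 2.241) + Φ(−δ − 2.241) = Φ(0.162) + Φ(-4.645) = 0.5643 + 0.0000 = 0.5643.

Power ≈ 0.564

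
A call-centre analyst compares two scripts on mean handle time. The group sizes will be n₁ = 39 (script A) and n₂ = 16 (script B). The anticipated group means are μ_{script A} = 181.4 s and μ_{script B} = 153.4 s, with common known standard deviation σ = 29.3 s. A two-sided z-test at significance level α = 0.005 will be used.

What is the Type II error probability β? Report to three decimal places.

β ≈ 0.340

Standardized effect: d = |μ_{script A} − μ_{script B}| / σ = |181.4 − 153.4| / 29.3 = 0.9556
Noncentrality parameter: δ = d / √(1/n₁ + 1/n₂) = 0.9556 / √(1/39 + 1/16) = 3.2189
Critical value for a two-sided test at α = 0.005: z_{α/2} = 2.807.
Power = Φ(δ − 2.807) + Φ(−δ − 2.807) = Φ(0.412) + Φ(-6.026) = 0.6598 + 0.0000 = 0.6598.
Type II error: β = 1 − power = 1 − 0.6598 = 0.3402.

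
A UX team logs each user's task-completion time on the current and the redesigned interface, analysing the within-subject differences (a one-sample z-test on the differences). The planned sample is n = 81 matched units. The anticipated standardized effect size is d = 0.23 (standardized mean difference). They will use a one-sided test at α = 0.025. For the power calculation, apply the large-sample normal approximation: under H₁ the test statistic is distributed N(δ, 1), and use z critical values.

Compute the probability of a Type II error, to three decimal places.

Noncentrality parameter: δ = d·√n = 0.23 × √81 = 2.0700
One-sided α = 0.025 → critical value z_{0.025} = 1.960.
Power = Φ(δ − 1.960) = Φ(0.110) = 0.5438.
Type II error: β = 1 − power = 1 − 0.5438 = 0.4562.

β ≈ 0.456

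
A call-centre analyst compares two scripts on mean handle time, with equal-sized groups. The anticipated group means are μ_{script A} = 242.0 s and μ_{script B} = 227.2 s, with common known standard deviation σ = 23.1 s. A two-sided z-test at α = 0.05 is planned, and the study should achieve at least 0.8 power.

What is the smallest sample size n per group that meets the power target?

Standardized effect: d = |μ_{script A} − μ_{script B}| / σ = |242.0 − 227.2| / 23.1 = 0.6407
For power 0.8 need Φ(δ − z_{0.025}) = 0.8, so δ = z_{0.025} + z_{0.20} = 1.960 + 0.842 = 2.802.
(The Φ(−δ − z_{α/2}) term is vanishingly small for δ > 0 and is dropped in the standard sample-size formula.)
δ = d·√(n/2) ⇒ n = 2(δ/d)² = 2 × (2.802 / 0.6407)² = 38.24.
Round up to the next whole unit.

n = 39 per group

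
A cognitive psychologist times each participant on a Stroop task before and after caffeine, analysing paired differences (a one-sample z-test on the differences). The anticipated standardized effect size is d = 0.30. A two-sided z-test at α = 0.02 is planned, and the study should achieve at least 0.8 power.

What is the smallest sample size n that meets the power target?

For power 0.8 need Φ(δ − z_{0.01}) = 0.8, so δ = z_{0.01} + z_{0.20} = 2.326 + 0.842 = 3.168.
(For δ > 0 the lower-tail rejection region contributes negligibly to power, so the one-term inversion is standard.)
δ = d·√n ⇒ n = (δ/d)² = (3.168 / 0.30)² = 111.51.
Round up to the next whole unit.

n = 112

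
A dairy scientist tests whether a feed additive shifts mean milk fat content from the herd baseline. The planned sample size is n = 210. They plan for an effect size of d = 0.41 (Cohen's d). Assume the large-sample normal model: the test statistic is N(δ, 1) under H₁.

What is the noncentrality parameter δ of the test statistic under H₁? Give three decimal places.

δ ≈ 5.941

The noncentrality parameter scales effect size by the design's sample-size factor: δ = d·√n = 0.41 × √210 = 5.9415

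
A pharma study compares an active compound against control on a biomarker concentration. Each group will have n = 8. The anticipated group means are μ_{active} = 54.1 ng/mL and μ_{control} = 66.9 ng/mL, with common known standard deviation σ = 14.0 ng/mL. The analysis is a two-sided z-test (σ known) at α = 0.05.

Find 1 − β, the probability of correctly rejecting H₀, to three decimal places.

Standardized effect: d = |μ_{active} − μ_{control}| / σ = |54.1 − 66.9| / 14.0 = 0.9143
Noncentrality parameter: δ = d·√(n/2) = 0.9143 × √(8/2) = 1.8286
Two-sided α = 0.05 → critical value z_{0.025} = 1.960.
Power = Φ(δ − 1.960) + Φ(−δ − 1.960) = Φ(-0.131) + Φ(-3.789) = 0.4477 + 0.0001 = 0.4478.

Power ≈ 0.448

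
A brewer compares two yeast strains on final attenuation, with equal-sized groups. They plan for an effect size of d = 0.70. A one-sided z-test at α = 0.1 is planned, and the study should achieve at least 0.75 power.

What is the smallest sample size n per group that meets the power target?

For power 0.75 need Φ(δ − z_{0.1}) = 0.75, so δ = z_{0.1} + z_{0.25} = 1.282 + 0.674 = 1.956.
δ = d·√(n/2) ⇒ n = 2(δ/d)² = 2 × (1.956 / 0.70)² = 15.62.
Round up to the next whole unit.

n = 16 per group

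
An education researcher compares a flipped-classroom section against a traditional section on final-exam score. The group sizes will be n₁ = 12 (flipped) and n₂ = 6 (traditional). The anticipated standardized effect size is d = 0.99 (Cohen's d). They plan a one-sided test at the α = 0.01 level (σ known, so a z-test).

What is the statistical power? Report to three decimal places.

Power ≈ 0.365

Noncentrality parameter: δ = d / √(1/n₁ + 1/n₂) = 0.99 / √(1/12 + 1/6) = 1.9800
Critical value for a one-sided test at α = 0.01: z_α = 2.326.
Power = P(Z > 2.326 − δ) = Φ(-0.346) = 0.3645.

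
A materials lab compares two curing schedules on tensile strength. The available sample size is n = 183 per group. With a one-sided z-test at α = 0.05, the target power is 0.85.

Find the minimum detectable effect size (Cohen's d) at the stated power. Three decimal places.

Required noncentrality: δ = z_{0.05} + z_{0.15} = 1.645 + 1.036 = 2.681.
δ = d·√(n/2) ⇒ d = δ/√(n/2) = 2.681/√(183/2) = 0.2803.

d ≈ 0.280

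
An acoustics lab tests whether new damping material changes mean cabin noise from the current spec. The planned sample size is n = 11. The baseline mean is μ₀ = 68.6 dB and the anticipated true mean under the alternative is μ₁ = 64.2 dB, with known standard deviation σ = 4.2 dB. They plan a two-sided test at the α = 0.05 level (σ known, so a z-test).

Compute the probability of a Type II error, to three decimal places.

β ≈ 0.065

Standardized effect: d = |μ₁ − μ₀| / σ = |64.2 − 68.6| / 4.2 = 1.0476
Noncentrality parameter: δ = d·√n = 1.0476 × √11 = 3.4746
Critical value for a two-sided test at α = 0.05: z_{α/2} = 1.960.
Power = Φ(δ − 1.960) + Φ(−δ − 1.960) = Φ(1.515) + Φ(-5.435) = 0.9351 + 0.0000 = 0.9351.
Type II error: β = 1 − power = 1 − 0.9351 = 0.0649.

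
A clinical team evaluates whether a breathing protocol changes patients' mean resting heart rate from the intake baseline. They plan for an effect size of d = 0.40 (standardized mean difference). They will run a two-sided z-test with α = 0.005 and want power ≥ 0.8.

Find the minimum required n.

For power 0.8 need Φ(δ − z_{0.0025}) = 0.8, so δ = z_{0.0025} + z_{0.20} = 2.807 + 0.842 = 3.649.
(Ignoring the negligible lower-tail rejection probability gives the usual closed-form inversion.)
δ = d·√n ⇒ n = (δ/d)² = (3.649 / 0.40)² = 83.20.
Rounding up, n = 84.

n = 84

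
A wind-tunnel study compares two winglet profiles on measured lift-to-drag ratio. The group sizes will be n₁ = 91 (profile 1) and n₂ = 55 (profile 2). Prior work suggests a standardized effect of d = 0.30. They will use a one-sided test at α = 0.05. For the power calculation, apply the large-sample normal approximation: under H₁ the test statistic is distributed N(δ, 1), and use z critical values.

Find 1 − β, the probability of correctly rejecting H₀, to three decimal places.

Power ≈ 0.544

Noncentrality parameter: δ = d / √(1/n₁ + 1/n₂) = 0.30 / √(1/91 + 1/55) = 1.7565
One-sided α = 0.05 → critical value z_{0.05} = 1.645.
Power = Φ(δ − 1.645) = Φ(0.112) = 0.5444.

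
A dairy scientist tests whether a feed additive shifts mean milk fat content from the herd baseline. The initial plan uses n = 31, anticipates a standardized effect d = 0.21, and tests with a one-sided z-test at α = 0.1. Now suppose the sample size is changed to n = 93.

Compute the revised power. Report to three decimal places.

Power ≈ 0.771

With n = 93: δ = d·√n = 0.21 × √93 = 2.0252. Critical value z_{0.1} = 1.282.
Revised power = Φ(δ − 1.282) = Φ(0.744) = 0.7714.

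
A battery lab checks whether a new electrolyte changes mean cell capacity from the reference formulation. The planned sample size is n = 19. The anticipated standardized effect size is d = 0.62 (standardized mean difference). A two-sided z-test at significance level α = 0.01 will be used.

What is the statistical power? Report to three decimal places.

Power ≈ 0.550

Noncentrality parameter: δ = d·√n = 0.62 × √19 = 2.7025
Two-sided α = 0.01 → critical value z_{0.005} = 2.576.
Power = Φ(δ − 2.576) + Φ(−δ − 2.576) = Φ(0.127) + Φ(-5.278) = 0.5504 + 0.0000 = 0.5504.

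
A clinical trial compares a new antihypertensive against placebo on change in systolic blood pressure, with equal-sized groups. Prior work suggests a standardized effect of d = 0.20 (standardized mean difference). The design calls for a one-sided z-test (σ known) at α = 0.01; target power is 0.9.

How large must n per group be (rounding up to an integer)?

For power 0.9 need Φ(δ − z_{0.01}) = 0.9, so δ = z_{0.01} + z_{0.10} = 2.326 + 1.282 = 3.608.
δ = d·√(n/2) ⇒ n = 2(δ/d)² = 2 × (3.608 / 0.20)² = 650.85.
Rounding up, n = 651 per group.

n = 651 per group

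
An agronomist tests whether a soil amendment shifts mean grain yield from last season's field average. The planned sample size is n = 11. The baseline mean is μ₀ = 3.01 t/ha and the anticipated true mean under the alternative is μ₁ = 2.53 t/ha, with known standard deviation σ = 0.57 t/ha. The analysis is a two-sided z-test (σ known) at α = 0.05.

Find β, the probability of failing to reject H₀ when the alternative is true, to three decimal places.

Standardized effect: d = |μ₁ − μ₀| / σ = |2.53 − 3.01| / 0.57 = 0.8421
Noncentrality parameter: δ = d·√n = 0.8421 × √11 = 2.7929
Two-sided α = 0.05 → critical value z_{0.025} = 1.960.
Power = Φ(δ − 1.960) + Φ(−δ − 1.960) = Φ(0.833) + Φ(-4.753) = 0.7976 + 0.0000 = 0.7976.
Type II error: β = 1 − power = 1 − 0.7976 = 0.2024.

β ≈ 0.202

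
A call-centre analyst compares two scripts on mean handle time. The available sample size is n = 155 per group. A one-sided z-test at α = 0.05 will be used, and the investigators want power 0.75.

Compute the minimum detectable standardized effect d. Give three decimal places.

d ≈ 0.263

Required noncentrality: δ = z_{0.05} + z_{0.25} = 1.645 + 0.674 = 2.319.
δ = d·√(n/2) ⇒ d = δ/√(n/2) = 2.319/√(155/2) = 0.2635.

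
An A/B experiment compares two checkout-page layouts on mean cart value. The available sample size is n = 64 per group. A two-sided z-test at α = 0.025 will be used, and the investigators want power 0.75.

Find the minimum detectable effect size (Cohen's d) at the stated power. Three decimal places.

d ≈ 0.515

Need Φ(δ − 2.241) = 0.75, so δ = 2.241 + 0.674 = 2.916.
(Lower-tail contribution to power is negligible for δ > 0.)
δ = d·√(n/2) ⇒ d = δ/√(n/2) = 2.916/√(64/2) = 0.5155.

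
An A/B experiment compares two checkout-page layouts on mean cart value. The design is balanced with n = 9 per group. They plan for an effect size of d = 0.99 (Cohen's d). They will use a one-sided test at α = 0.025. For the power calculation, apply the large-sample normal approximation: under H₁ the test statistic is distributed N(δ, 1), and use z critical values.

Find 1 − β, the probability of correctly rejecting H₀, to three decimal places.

Power ≈ 0.556

Noncentrality parameter: λ = d·√(n/2) = 0.99 × √(9/2) = 2.1001
Critical value for a one-sided test at α = 0.025: z_α = 1.960.
Power = Φ(λ − 1.960) = Φ(0.140) = 0.5557.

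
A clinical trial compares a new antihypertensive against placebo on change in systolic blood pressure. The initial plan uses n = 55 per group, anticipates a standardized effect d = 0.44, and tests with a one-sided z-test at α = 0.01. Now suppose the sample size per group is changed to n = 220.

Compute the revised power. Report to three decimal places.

Power ≈ 0.989

With n = 220 per group: δ = d·√(n/2) = 0.44 × √(220/2) = 4.6148. Critical value z_{0.01} = 2.326.
Revised power = Φ(δ − 2.326) = Φ(2.288) = 0.9889.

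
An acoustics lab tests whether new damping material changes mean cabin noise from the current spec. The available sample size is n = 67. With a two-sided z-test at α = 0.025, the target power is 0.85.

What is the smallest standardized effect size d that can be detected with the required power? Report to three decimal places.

d ≈ 0.400

Need Φ(δ − 2.241) = 0.85, so δ = 2.241 + 1.036 = 3.278.
(The second rejection-region term Φ(−δ − z_{α/2}) is negligible and dropped.)
δ = d·√n ⇒ d = δ/√n = 3.278/√67 = 0.4005.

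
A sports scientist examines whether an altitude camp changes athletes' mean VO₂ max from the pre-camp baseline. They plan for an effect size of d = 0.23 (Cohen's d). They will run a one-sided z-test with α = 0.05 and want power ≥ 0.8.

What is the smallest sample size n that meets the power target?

n = 117

For power 0.8 need Φ(δ − z_{0.05}) = 0.8, so δ = z_{0.05} + z_{0.20} = 1.645 + 0.842 = 2.486.
δ = d·√n ⇒ n = (δ/d)² = (2.486 / 0.23)² = 116.87.
Round up to the next whole unit.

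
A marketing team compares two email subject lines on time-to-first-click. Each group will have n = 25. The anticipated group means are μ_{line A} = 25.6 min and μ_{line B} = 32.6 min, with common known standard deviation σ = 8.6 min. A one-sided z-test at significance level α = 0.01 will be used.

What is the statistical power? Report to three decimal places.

Standardized effect: d = |μ_{line A} − μ_{line B}| / σ = |25.6 − 32.6| / 8.6 = 0.8140
Noncentrality parameter: δ = d·√(n/2) = 0.8140 × √(25/2) = 2.8778
Critical value for a one-sided test at α = 0.01: z_α = 2.326.
Power = P(Z > 2.326 − δ) = Φ(0.551) = 0.7093.

Power ≈ 0.709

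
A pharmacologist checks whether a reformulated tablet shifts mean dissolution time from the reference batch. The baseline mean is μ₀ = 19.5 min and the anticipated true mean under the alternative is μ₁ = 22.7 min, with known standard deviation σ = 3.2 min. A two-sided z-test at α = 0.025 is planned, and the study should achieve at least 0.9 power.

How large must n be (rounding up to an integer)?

n = 13

Standardized effect: d = |μ₁ − μ₀| / σ = |22.7 − 19.5| / 3.2 = 1.0000
Set Φ(δ − 2.241) = 0.9; then δ − 2.241 = Φ⁻¹(0.9) = 1.282, giving δ = 3.523.
(The Φ(−δ − z_{α/2}) term is vanishingly small for δ > 0 and is dropped in the standard sample-size formula.)
δ = d·√n ⇒ n = (δ/d)² = (3.523 / 1.0000)² = 12.41.
Rounding up, n = 13.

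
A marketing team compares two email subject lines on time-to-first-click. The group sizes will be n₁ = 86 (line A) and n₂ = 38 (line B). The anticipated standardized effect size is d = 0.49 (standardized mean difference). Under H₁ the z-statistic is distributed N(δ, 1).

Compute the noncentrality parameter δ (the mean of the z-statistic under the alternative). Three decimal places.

δ = d / √(1/n₁ + 1/n₂) = 0.49 / √(1/86 + 1/38) = 2.5155

δ ≈ 2.516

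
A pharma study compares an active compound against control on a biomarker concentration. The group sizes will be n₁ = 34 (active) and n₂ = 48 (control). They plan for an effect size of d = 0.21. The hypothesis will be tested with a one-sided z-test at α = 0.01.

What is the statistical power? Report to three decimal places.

Power ≈ 0.082

Noncentrality parameter: δ = d / √(1/n₁ + 1/n₂) = 0.21 / √(1/34 + 1/48) = 0.9369
One-sided α = 0.01 → critical value z_{0.01} = 2.326.
Power = Φ(δ − 2.326) = Φ(-1.389) = 0.0823.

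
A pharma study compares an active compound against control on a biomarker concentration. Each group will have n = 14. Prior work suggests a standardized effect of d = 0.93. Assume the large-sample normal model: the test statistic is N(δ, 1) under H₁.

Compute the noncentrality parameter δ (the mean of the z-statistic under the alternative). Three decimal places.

δ = d·√(n/2) = 0.93 × √(14/2) = 2.4605

δ ≈ 2.461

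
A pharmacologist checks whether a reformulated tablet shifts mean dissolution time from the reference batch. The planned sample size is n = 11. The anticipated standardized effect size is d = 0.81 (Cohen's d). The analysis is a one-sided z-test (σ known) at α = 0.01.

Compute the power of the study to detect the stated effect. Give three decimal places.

Noncentrality parameter: δ = d·√n = 0.81 × √11 = 2.6865
One-sided α = 0.01 → critical value z_{0.01} = 2.326.
Power = P(Z > 2.326 − δ) = Φ(0.360) = 0.6406.

Power ≈ 0.641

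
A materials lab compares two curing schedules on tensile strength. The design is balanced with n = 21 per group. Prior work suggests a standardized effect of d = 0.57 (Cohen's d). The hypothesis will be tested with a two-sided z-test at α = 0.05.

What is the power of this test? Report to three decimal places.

Power ≈ 0.455

Noncentrality parameter: λ = d·√(n/2) = 0.57 × √(21/2) = 1.8470
Two-sided α = 0.05 → critical value z_{0.025} = 1.960.
Power = Φ(λ − 1.960) + Φ(−λ − 1.960) = Φ(-0.113) + Φ(-3.807) = 0.4550 + 0.0001 = 0.4551.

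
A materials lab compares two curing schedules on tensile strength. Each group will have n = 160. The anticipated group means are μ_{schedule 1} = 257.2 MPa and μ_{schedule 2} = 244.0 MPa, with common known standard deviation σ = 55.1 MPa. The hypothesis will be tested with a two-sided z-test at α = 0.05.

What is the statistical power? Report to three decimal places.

Power ≈ 0.573

Standardized effect: d = |μ_{schedule 1} − μ_{schedule 2}| / σ = |257.2 − 244.0| / 55.1 = 0.2396
Noncentrality parameter: δ = d·√(n/2) = 0.2396 × √(160/2) = 2.1427
Two-sided α = 0.05 → critical value z_{0.025} = 1.960.
Power = Φ(δ − 1.960) + Φ(−δ − 1.960) = Φ(0.183) + Φ(-4.103) = 0.5725 + 0.0000 = 0.5725.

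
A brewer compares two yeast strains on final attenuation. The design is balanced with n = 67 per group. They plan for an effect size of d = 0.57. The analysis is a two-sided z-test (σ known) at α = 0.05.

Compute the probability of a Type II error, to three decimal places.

β ≈ 0.090

Noncentrality parameter: δ = d·√(n/2) = 0.57 × √(67/2) = 3.2991
Critical value for a two-sided test at α = 0.05: z_{α/2} = 1.960.
Power = Φ(δ − 1.960) + Φ(−δ − 1.960) = Φ(1.339) + Φ(-5.259) = 0.9097 + 0.0000 = 0.9097.
Type II error: β = 1 − power = 1 − 0.9097 = 0.0903.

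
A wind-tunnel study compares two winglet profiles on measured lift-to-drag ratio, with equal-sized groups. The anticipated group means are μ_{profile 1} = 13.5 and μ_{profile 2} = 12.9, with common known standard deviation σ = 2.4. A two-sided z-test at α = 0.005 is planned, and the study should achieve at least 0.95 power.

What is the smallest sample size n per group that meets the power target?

Standardized effect: d = |μ_{profile 1} − μ_{profile 2}| / σ = |13.5 − 12.9| / 2.4 = 0.2500
For power 0.95 need Φ(δ − z_{0.0025}) = 0.95, so δ = z_{0.0025} + z_{0.05} = 2.807 + 1.645 = 4.452.
(For δ > 0 the lower-tail rejection region contributes negligibly to power, so the one-term inversion is standard.)
δ = d·√(n/2) ⇒ n = 2(δ/d)² = 2 × (4.452 / 0.2500)² = 634.22.
Round up to the next whole unit.

n = 635 per group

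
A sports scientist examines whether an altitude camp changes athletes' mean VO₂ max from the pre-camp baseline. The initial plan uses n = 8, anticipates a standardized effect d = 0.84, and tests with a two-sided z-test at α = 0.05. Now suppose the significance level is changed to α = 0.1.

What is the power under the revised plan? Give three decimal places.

δ = d·√n = 0.84 × √8 = 2.3759 (unchanged). New critical value: z_{0.05} = 1.645.
Revised power = Φ(δ − 1.645) + Φ(−δ − 1.645) = Φ(0.731) + Φ(-4.021) = 0.7676 + 0.0000 = 0.7676.

Power ≈ 0.768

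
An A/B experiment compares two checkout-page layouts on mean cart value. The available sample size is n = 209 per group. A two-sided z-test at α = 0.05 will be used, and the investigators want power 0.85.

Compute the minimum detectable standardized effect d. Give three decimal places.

Required noncentrality: δ = z_{0.025} + z_{0.15} = 1.960 + 1.036 = 2.996.
(The second rejection-region term Φ(−δ − z_{α/2}) is negligible and dropped.)
δ = d·√(n/2) ⇒ d = δ/√(n/2) = 2.996/√(209/2) = 0.2931.

d ≈ 0.293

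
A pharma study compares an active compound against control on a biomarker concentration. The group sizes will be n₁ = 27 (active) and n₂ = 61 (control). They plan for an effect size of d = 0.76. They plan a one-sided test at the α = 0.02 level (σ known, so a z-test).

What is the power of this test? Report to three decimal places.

Power ≈ 0.891

Noncentrality parameter: δ = d / √(1/n₁ + 1/n₂) = 0.76 / √(1/27 + 1/61) = 3.2879
Critical value for a one-sided test at α = 0.02: z_α = 2.054.
Power = P(Z > 2.054 − δ) = Φ(1.234) = 0.8914.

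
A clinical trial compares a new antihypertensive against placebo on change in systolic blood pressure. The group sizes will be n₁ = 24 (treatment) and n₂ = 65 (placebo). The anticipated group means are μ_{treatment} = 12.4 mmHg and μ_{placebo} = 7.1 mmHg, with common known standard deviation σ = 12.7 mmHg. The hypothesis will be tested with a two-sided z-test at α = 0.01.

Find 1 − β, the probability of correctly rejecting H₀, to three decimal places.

Standardized effect: d = |μ_{treatment} − μ_{placebo}| / σ = |12.4 − 7.1| / 12.7 = 0.4173
Noncentrality parameter: δ = d / √(1/n₁ + 1/n₂) = 0.4173 / √(1/24 + 1/65) = 1.7472
Two-sided α = 0.01 → critical value z_{0.005} = 2.576.
Power = Φ(δ − 2.576) + Φ(−δ − 2.576) = Φ(-0.829) + Φ(-4.323) = 0.2037 + 0.0000 = 0.2037.

Power ≈ 0.204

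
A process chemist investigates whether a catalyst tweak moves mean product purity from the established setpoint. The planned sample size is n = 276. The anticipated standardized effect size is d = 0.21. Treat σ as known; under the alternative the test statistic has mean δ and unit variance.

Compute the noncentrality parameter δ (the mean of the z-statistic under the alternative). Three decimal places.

δ ≈ 3.489

The noncentrality parameter scales effect size by the design's sample-size factor: δ = d·√n = 0.21 × √276 = 3.4888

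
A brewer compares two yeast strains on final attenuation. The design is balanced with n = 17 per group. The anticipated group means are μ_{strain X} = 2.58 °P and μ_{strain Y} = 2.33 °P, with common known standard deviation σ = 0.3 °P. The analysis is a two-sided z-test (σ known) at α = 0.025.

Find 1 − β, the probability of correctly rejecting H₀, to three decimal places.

Power ≈ 0.575

Standardized effect: d = |μ_{strain X} − μ_{strain Y}| / σ = |2.58 − 2.33| / 0.3 = 0.8333
Noncentrality parameter: δ = d·√(n/2) = 0.8333 × √(17/2) = 2.4296
Critical value for a two-sided test at α = 0.025: z_{α/2} = 2.241.
Power = Φ(δ − 2.241) + Φ(−δ − 2.241) = Φ(0.188) + Φ(-4.671) = 0.5746 + 0.0000 = 0.5746.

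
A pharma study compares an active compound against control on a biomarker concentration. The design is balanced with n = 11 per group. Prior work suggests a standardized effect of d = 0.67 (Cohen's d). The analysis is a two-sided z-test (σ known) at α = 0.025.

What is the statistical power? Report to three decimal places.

Noncentrality parameter: δ = d·√(n/2) = 0.67 × √(11/2) = 1.5713
Critical value for a two-sided test at α = 0.025: z_{α/2} = 2.241.
Power = Φ(δ − 2.241) + Φ(−δ − 2.241) = Φ(-0.670) + Φ(-3.813) = 0.2514 + 0.0001 = 0.2515.

Power ≈ 0.251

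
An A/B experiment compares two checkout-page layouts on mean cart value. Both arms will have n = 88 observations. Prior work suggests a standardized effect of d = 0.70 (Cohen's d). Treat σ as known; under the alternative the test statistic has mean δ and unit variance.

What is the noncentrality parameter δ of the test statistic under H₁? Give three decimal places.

δ = d·√(n/2) = 0.70 × √(88/2) = 4.6433

δ ≈ 4.643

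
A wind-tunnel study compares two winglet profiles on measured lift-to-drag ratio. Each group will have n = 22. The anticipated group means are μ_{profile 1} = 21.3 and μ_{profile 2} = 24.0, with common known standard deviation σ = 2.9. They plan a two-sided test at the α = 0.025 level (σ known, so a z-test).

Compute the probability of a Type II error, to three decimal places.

β ≈ 0.199

Standardized effect: d = |μ_{profile 1} − μ_{profile 2}| / σ = |21.3 − 24.0| / 2.9 = 0.9310
Noncentrality parameter: λ = d·√(n/2) = 0.9310 × √(22/2) = 3.0879
Critical value for a two-sided test at α = 0.025: z_{α/2} = 2.241.
Power = Φ(λ − 2.241) + Φ(−λ − 2.241) = Φ(0.846) + Φ(-5.329) = 0.8014 + 0.0000 = 0.8014.
Type II error: β = 1 − power = 1 − 0.8014 = 0.1986.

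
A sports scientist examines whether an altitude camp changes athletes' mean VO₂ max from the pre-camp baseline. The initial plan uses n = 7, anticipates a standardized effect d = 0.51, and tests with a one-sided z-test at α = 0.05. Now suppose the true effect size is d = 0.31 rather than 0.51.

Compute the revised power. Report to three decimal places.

With d = 0.31: δ = d·√n = 0.31 × √7 = 0.8202. Critical value z_{0.05} = 1.645.
Revised power = P(Z > 1.645 − δ) = Φ(-0.825) = 0.2048.

Power ≈ 0.205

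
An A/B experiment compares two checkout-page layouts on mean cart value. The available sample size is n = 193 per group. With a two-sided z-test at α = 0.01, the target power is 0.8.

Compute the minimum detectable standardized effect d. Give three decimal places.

Required noncentrality: δ = z_{0.005} + z_{0.20} = 2.576 + 0.842 = 3.417.
(Lower-tail contribution to power is negligible for δ > 0.)
δ = d·√(n/2) ⇒ d = δ/√(n/2) = 3.417/√(193/2) = 0.3479.

d ≈ 0.348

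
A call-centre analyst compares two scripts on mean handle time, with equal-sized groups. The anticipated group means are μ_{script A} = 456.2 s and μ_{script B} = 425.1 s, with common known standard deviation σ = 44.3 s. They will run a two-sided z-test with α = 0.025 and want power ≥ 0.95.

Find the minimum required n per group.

Standardized effect: d = |μ_{script A} − μ_{script B}| / σ = |456.2 − 425.1| / 44.3 = 0.7020
Set Φ(δ − 2.241) = 0.95; then δ − 2.241 = Φ⁻¹(0.95) = 1.645, giving δ = 3.886.
(The Φ(−δ − z_{α/2}) term is vanishingly small for δ > 0 and is dropped in the standard sample-size formula.)
δ = d·√(n/2) ⇒ n = 2(δ/d)² = 2 × (3.886 / 0.7020)² = 61.29.
Round up to the next whole unit.

n = 62 per group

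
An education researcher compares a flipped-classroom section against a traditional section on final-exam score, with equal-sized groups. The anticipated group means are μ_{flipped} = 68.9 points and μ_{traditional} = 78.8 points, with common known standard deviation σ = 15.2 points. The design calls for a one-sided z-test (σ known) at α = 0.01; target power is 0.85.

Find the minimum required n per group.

Standardized effect: d = |μ_{flipped} − μ_{traditional}| / σ = |68.9 − 78.8| / 15.2 = 0.6513
For power 0.85 need Φ(δ − z_{0.01}) = 0.85, so δ = z_{0.01} + z_{0.15} = 2.326 + 1.036 = 3.363.
δ = d·√(n/2) ⇒ n = 2(δ/d)² = 2 × (3.363 / 0.6513)² = 53.31.
Rounding up, n = 54 per group.

n = 54 per group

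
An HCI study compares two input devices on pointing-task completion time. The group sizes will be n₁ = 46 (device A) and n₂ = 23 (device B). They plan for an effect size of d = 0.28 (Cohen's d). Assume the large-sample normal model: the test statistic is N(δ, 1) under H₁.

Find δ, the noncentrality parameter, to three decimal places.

The noncentrality parameter scales effect size by the design's sample-size factor: δ = d / √(1/n₁ + 1/n₂) = 0.28 / √(1/46 + 1/23) = 1.0964

δ ≈ 1.096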